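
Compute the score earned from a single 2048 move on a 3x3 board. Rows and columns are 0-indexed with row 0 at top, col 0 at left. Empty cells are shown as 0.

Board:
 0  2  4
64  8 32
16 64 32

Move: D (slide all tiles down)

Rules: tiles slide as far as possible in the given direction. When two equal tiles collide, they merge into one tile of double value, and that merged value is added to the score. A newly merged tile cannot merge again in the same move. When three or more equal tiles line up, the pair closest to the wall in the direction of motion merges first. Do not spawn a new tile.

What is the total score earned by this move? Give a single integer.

Answer: 64

Derivation:
Slide down:
col 0: [0, 64, 16] -> [0, 64, 16]  score +0 (running 0)
col 1: [2, 8, 64] -> [2, 8, 64]  score +0 (running 0)
col 2: [4, 32, 32] -> [0, 4, 64]  score +64 (running 64)
Board after move:
 0  2  0
64  8  4
16 64 64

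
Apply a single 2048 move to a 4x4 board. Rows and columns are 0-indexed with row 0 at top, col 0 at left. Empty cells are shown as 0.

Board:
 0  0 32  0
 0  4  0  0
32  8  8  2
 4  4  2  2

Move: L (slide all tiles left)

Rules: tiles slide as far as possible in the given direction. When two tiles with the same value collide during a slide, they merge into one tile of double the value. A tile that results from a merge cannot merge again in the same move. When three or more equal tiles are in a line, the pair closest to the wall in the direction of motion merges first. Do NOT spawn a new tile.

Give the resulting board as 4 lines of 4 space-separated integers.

Answer: 32  0  0  0
 4  0  0  0
32 16  2  0
 8  4  0  0

Derivation:
Slide left:
row 0: [0, 0, 32, 0] -> [32, 0, 0, 0]
row 1: [0, 4, 0, 0] -> [4, 0, 0, 0]
row 2: [32, 8, 8, 2] -> [32, 16, 2, 0]
row 3: [4, 4, 2, 2] -> [8, 4, 0, 0]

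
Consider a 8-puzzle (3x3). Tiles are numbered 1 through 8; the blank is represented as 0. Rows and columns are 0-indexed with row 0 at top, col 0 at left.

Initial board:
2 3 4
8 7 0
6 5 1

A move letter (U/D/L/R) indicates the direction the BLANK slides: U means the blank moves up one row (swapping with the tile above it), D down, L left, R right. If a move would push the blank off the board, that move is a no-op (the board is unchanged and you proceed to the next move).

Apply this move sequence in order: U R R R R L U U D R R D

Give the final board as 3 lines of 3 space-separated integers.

After move 1 (U):
2 3 0
8 7 4
6 5 1

After move 2 (R):
2 3 0
8 7 4
6 5 1

After move 3 (R):
2 3 0
8 7 4
6 5 1

After move 4 (R):
2 3 0
8 7 4
6 5 1

After move 5 (R):
2 3 0
8 7 4
6 5 1

After move 6 (L):
2 0 3
8 7 4
6 5 1

After move 7 (U):
2 0 3
8 7 4
6 5 1

After move 8 (U):
2 0 3
8 7 4
6 5 1

After move 9 (D):
2 7 3
8 0 4
6 5 1

After move 10 (R):
2 7 3
8 4 0
6 5 1

After move 11 (R):
2 7 3
8 4 0
6 5 1

After move 12 (D):
2 7 3
8 4 1
6 5 0

Answer: 2 7 3
8 4 1
6 5 0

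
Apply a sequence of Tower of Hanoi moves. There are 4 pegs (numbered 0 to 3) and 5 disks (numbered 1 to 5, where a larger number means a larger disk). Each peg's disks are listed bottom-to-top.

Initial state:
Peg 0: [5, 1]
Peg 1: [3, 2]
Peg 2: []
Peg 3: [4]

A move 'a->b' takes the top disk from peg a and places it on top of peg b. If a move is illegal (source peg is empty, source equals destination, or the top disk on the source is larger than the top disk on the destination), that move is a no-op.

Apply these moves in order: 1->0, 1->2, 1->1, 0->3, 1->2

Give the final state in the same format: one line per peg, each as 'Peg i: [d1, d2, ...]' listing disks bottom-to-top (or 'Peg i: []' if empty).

Answer: Peg 0: [5]
Peg 1: [3]
Peg 2: [2]
Peg 3: [4, 1]

Derivation:
After move 1 (1->0):
Peg 0: [5, 1]
Peg 1: [3, 2]
Peg 2: []
Peg 3: [4]

After move 2 (1->2):
Peg 0: [5, 1]
Peg 1: [3]
Peg 2: [2]
Peg 3: [4]

After move 3 (1->1):
Peg 0: [5, 1]
Peg 1: [3]
Peg 2: [2]
Peg 3: [4]

After move 4 (0->3):
Peg 0: [5]
Peg 1: [3]
Peg 2: [2]
Peg 3: [4, 1]

After move 5 (1->2):
Peg 0: [5]
Peg 1: [3]
Peg 2: [2]
Peg 3: [4, 1]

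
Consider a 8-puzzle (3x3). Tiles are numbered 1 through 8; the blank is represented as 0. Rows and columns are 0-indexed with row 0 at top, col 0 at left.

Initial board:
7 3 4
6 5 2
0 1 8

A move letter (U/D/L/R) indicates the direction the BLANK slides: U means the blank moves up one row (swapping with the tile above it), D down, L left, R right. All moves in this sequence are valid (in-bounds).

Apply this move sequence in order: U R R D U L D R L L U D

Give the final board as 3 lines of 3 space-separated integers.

After move 1 (U):
7 3 4
0 5 2
6 1 8

After move 2 (R):
7 3 4
5 0 2
6 1 8

After move 3 (R):
7 3 4
5 2 0
6 1 8

After move 4 (D):
7 3 4
5 2 8
6 1 0

After move 5 (U):
7 3 4
5 2 0
6 1 8

After move 6 (L):
7 3 4
5 0 2
6 1 8

After move 7 (D):
7 3 4
5 1 2
6 0 8

After move 8 (R):
7 3 4
5 1 2
6 8 0

After move 9 (L):
7 3 4
5 1 2
6 0 8

After move 10 (L):
7 3 4
5 1 2
0 6 8

After move 11 (U):
7 3 4
0 1 2
5 6 8

After move 12 (D):
7 3 4
5 1 2
0 6 8

Answer: 7 3 4
5 1 2
0 6 8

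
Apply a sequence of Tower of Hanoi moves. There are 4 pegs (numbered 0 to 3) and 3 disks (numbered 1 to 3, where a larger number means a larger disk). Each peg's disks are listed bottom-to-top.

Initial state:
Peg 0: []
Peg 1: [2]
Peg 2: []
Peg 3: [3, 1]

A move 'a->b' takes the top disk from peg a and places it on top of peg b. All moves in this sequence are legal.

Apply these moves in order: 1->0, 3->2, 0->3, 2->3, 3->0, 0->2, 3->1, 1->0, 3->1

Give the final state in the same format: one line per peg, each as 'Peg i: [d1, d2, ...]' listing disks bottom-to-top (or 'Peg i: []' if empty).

After move 1 (1->0):
Peg 0: [2]
Peg 1: []
Peg 2: []
Peg 3: [3, 1]

After move 2 (3->2):
Peg 0: [2]
Peg 1: []
Peg 2: [1]
Peg 3: [3]

After move 3 (0->3):
Peg 0: []
Peg 1: []
Peg 2: [1]
Peg 3: [3, 2]

After move 4 (2->3):
Peg 0: []
Peg 1: []
Peg 2: []
Peg 3: [3, 2, 1]

After move 5 (3->0):
Peg 0: [1]
Peg 1: []
Peg 2: []
Peg 3: [3, 2]

After move 6 (0->2):
Peg 0: []
Peg 1: []
Peg 2: [1]
Peg 3: [3, 2]

After move 7 (3->1):
Peg 0: []
Peg 1: [2]
Peg 2: [1]
Peg 3: [3]

After move 8 (1->0):
Peg 0: [2]
Peg 1: []
Peg 2: [1]
Peg 3: [3]

After move 9 (3->1):
Peg 0: [2]
Peg 1: [3]
Peg 2: [1]
Peg 3: []

Answer: Peg 0: [2]
Peg 1: [3]
Peg 2: [1]
Peg 3: []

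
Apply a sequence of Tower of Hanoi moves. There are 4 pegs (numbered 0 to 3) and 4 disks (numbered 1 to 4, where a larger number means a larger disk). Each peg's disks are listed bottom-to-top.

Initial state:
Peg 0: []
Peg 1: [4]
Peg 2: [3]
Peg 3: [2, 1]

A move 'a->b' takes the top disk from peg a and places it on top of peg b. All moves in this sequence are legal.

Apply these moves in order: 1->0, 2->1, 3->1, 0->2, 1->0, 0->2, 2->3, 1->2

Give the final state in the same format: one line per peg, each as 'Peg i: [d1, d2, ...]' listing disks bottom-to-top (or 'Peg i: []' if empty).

After move 1 (1->0):
Peg 0: [4]
Peg 1: []
Peg 2: [3]
Peg 3: [2, 1]

After move 2 (2->1):
Peg 0: [4]
Peg 1: [3]
Peg 2: []
Peg 3: [2, 1]

After move 3 (3->1):
Peg 0: [4]
Peg 1: [3, 1]
Peg 2: []
Peg 3: [2]

After move 4 (0->2):
Peg 0: []
Peg 1: [3, 1]
Peg 2: [4]
Peg 3: [2]

After move 5 (1->0):
Peg 0: [1]
Peg 1: [3]
Peg 2: [4]
Peg 3: [2]

After move 6 (0->2):
Peg 0: []
Peg 1: [3]
Peg 2: [4, 1]
Peg 3: [2]

After move 7 (2->3):
Peg 0: []
Peg 1: [3]
Peg 2: [4]
Peg 3: [2, 1]

After move 8 (1->2):
Peg 0: []
Peg 1: []
Peg 2: [4, 3]
Peg 3: [2, 1]

Answer: Peg 0: []
Peg 1: []
Peg 2: [4, 3]
Peg 3: [2, 1]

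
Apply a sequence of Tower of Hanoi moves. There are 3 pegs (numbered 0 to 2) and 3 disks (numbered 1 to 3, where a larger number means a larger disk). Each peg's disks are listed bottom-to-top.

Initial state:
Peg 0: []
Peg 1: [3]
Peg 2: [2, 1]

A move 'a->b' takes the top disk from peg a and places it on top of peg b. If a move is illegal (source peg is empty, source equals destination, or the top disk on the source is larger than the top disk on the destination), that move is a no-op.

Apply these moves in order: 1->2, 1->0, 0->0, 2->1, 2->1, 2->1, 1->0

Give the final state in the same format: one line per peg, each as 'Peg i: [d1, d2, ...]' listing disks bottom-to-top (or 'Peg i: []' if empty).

Answer: Peg 0: [3, 1]
Peg 1: []
Peg 2: [2]

Derivation:
After move 1 (1->2):
Peg 0: []
Peg 1: [3]
Peg 2: [2, 1]

After move 2 (1->0):
Peg 0: [3]
Peg 1: []
Peg 2: [2, 1]

After move 3 (0->0):
Peg 0: [3]
Peg 1: []
Peg 2: [2, 1]

After move 4 (2->1):
Peg 0: [3]
Peg 1: [1]
Peg 2: [2]

After move 5 (2->1):
Peg 0: [3]
Peg 1: [1]
Peg 2: [2]

After move 6 (2->1):
Peg 0: [3]
Peg 1: [1]
Peg 2: [2]

After move 7 (1->0):
Peg 0: [3, 1]
Peg 1: []
Peg 2: [2]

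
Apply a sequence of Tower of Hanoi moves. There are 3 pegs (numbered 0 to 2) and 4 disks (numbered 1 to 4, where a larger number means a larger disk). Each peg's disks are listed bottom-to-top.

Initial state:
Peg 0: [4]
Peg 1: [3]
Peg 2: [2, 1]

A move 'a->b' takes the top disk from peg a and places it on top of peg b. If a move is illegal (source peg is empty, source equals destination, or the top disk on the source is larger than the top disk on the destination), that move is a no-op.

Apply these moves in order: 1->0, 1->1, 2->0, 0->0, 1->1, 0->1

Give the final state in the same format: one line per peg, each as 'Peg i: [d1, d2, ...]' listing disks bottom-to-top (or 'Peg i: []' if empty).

Answer: Peg 0: [4, 3]
Peg 1: [1]
Peg 2: [2]

Derivation:
After move 1 (1->0):
Peg 0: [4, 3]
Peg 1: []
Peg 2: [2, 1]

After move 2 (1->1):
Peg 0: [4, 3]
Peg 1: []
Peg 2: [2, 1]

After move 3 (2->0):
Peg 0: [4, 3, 1]
Peg 1: []
Peg 2: [2]

After move 4 (0->0):
Peg 0: [4, 3, 1]
Peg 1: []
Peg 2: [2]

After move 5 (1->1):
Peg 0: [4, 3, 1]
Peg 1: []
Peg 2: [2]

After move 6 (0->1):
Peg 0: [4, 3]
Peg 1: [1]
Peg 2: [2]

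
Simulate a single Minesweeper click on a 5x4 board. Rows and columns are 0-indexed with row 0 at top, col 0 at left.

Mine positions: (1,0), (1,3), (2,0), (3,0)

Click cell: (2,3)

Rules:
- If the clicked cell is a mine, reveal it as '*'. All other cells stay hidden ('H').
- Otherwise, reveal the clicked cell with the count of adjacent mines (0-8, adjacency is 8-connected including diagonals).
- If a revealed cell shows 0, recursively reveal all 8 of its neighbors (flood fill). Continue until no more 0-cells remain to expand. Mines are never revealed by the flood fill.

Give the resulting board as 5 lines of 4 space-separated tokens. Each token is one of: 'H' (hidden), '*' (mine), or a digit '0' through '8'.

H H H H
H H H H
H H H 1
H H H H
H H H H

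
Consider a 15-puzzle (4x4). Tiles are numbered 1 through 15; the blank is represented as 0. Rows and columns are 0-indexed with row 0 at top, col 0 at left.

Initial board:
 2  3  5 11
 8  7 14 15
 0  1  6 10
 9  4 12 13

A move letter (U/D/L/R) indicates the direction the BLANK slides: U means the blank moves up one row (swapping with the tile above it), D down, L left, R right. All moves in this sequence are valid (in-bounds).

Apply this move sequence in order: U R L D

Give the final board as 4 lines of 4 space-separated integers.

After move 1 (U):
 2  3  5 11
 0  7 14 15
 8  1  6 10
 9  4 12 13

After move 2 (R):
 2  3  5 11
 7  0 14 15
 8  1  6 10
 9  4 12 13

After move 3 (L):
 2  3  5 11
 0  7 14 15
 8  1  6 10
 9  4 12 13

After move 4 (D):
 2  3  5 11
 8  7 14 15
 0  1  6 10
 9  4 12 13

Answer:  2  3  5 11
 8  7 14 15
 0  1  6 10
 9  4 12 13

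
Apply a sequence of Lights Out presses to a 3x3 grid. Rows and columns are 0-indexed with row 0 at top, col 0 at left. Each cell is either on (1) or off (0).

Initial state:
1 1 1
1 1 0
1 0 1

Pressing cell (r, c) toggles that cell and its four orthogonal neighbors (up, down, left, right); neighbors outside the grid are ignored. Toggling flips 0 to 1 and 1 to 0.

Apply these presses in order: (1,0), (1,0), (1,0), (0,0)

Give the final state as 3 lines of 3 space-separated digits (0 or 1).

After press 1 at (1,0):
0 1 1
0 0 0
0 0 1

After press 2 at (1,0):
1 1 1
1 1 0
1 0 1

After press 3 at (1,0):
0 1 1
0 0 0
0 0 1

After press 4 at (0,0):
1 0 1
1 0 0
0 0 1

Answer: 1 0 1
1 0 0
0 0 1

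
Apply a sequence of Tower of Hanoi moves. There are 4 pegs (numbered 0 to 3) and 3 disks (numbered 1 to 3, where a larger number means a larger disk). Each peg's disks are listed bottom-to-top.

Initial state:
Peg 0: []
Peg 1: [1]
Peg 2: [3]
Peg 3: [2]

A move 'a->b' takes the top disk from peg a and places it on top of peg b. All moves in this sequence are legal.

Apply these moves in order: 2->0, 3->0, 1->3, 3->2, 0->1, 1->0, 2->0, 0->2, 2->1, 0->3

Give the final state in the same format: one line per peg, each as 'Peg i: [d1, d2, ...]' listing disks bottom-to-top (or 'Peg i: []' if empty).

Answer: Peg 0: [3]
Peg 1: [1]
Peg 2: []
Peg 3: [2]

Derivation:
After move 1 (2->0):
Peg 0: [3]
Peg 1: [1]
Peg 2: []
Peg 3: [2]

After move 2 (3->0):
Peg 0: [3, 2]
Peg 1: [1]
Peg 2: []
Peg 3: []

After move 3 (1->3):
Peg 0: [3, 2]
Peg 1: []
Peg 2: []
Peg 3: [1]

After move 4 (3->2):
Peg 0: [3, 2]
Peg 1: []
Peg 2: [1]
Peg 3: []

After move 5 (0->1):
Peg 0: [3]
Peg 1: [2]
Peg 2: [1]
Peg 3: []

After move 6 (1->0):
Peg 0: [3, 2]
Peg 1: []
Peg 2: [1]
Peg 3: []

After move 7 (2->0):
Peg 0: [3, 2, 1]
Peg 1: []
Peg 2: []
Peg 3: []

After move 8 (0->2):
Peg 0: [3, 2]
Peg 1: []
Peg 2: [1]
Peg 3: []

After move 9 (2->1):
Peg 0: [3, 2]
Peg 1: [1]
Peg 2: []
Peg 3: []

After move 10 (0->3):
Peg 0: [3]
Peg 1: [1]
Peg 2: []
Peg 3: [2]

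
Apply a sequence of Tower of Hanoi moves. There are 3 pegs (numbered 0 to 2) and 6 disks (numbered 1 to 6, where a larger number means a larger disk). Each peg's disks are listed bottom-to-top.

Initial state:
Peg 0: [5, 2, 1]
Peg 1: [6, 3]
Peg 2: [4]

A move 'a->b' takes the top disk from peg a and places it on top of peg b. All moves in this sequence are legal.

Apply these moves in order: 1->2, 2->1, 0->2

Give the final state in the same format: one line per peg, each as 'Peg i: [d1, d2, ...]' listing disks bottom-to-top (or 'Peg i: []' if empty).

Answer: Peg 0: [5, 2]
Peg 1: [6, 3]
Peg 2: [4, 1]

Derivation:
After move 1 (1->2):
Peg 0: [5, 2, 1]
Peg 1: [6]
Peg 2: [4, 3]

After move 2 (2->1):
Peg 0: [5, 2, 1]
Peg 1: [6, 3]
Peg 2: [4]

After move 3 (0->2):
Peg 0: [5, 2]
Peg 1: [6, 3]
Peg 2: [4, 1]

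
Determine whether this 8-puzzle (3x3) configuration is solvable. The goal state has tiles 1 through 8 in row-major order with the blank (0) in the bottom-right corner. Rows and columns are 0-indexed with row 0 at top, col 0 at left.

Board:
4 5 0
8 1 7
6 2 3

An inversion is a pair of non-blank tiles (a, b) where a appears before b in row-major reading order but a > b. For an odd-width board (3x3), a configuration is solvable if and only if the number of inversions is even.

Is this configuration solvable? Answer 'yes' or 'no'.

Answer: yes

Derivation:
Inversions (pairs i<j in row-major order where tile[i] > tile[j] > 0): 16
16 is even, so the puzzle is solvable.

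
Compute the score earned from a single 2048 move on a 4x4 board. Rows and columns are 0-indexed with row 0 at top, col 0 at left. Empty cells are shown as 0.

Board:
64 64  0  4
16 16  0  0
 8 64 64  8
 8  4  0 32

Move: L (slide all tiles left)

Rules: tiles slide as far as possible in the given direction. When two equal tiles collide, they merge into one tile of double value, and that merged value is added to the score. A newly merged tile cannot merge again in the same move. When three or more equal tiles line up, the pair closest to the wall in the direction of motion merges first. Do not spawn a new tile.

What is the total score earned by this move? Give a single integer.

Slide left:
row 0: [64, 64, 0, 4] -> [128, 4, 0, 0]  score +128 (running 128)
row 1: [16, 16, 0, 0] -> [32, 0, 0, 0]  score +32 (running 160)
row 2: [8, 64, 64, 8] -> [8, 128, 8, 0]  score +128 (running 288)
row 3: [8, 4, 0, 32] -> [8, 4, 32, 0]  score +0 (running 288)
Board after move:
128   4   0   0
 32   0   0   0
  8 128   8   0
  8   4  32   0

Answer: 288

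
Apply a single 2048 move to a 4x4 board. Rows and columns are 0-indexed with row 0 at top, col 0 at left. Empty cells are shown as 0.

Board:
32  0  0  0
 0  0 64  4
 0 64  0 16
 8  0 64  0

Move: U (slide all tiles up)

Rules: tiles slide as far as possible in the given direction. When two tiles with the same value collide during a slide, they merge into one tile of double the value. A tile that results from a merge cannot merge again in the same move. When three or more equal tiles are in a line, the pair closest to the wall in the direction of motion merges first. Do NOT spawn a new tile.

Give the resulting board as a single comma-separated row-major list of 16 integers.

Answer: 32, 64, 128, 4, 8, 0, 0, 16, 0, 0, 0, 0, 0, 0, 0, 0

Derivation:
Slide up:
col 0: [32, 0, 0, 8] -> [32, 8, 0, 0]
col 1: [0, 0, 64, 0] -> [64, 0, 0, 0]
col 2: [0, 64, 0, 64] -> [128, 0, 0, 0]
col 3: [0, 4, 16, 0] -> [4, 16, 0, 0]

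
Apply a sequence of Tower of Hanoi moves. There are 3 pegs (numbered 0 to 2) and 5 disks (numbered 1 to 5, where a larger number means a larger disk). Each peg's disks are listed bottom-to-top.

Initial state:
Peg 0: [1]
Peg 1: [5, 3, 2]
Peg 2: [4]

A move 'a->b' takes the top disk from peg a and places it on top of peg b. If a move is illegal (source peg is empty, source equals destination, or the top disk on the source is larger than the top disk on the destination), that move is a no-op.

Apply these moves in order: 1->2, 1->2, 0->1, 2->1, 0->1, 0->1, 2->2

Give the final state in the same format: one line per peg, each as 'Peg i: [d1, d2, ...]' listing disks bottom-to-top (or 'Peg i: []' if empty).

Answer: Peg 0: []
Peg 1: [5, 3, 1]
Peg 2: [4, 2]

Derivation:
After move 1 (1->2):
Peg 0: [1]
Peg 1: [5, 3]
Peg 2: [4, 2]

After move 2 (1->2):
Peg 0: [1]
Peg 1: [5, 3]
Peg 2: [4, 2]

After move 3 (0->1):
Peg 0: []
Peg 1: [5, 3, 1]
Peg 2: [4, 2]

After move 4 (2->1):
Peg 0: []
Peg 1: [5, 3, 1]
Peg 2: [4, 2]

After move 5 (0->1):
Peg 0: []
Peg 1: [5, 3, 1]
Peg 2: [4, 2]

After move 6 (0->1):
Peg 0: []
Peg 1: [5, 3, 1]
Peg 2: [4, 2]

After move 7 (2->2):
Peg 0: []
Peg 1: [5, 3, 1]
Peg 2: [4, 2]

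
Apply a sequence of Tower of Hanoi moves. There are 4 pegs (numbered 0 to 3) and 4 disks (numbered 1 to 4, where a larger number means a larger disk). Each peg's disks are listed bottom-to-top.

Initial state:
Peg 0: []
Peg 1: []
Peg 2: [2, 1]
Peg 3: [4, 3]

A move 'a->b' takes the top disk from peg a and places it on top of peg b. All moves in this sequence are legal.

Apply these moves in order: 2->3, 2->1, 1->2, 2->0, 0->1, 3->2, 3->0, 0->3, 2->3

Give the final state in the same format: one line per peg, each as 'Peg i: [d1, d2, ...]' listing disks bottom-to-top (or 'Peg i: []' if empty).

Answer: Peg 0: []
Peg 1: [2]
Peg 2: []
Peg 3: [4, 3, 1]

Derivation:
After move 1 (2->3):
Peg 0: []
Peg 1: []
Peg 2: [2]
Peg 3: [4, 3, 1]

After move 2 (2->1):
Peg 0: []
Peg 1: [2]
Peg 2: []
Peg 3: [4, 3, 1]

After move 3 (1->2):
Peg 0: []
Peg 1: []
Peg 2: [2]
Peg 3: [4, 3, 1]

After move 4 (2->0):
Peg 0: [2]
Peg 1: []
Peg 2: []
Peg 3: [4, 3, 1]

After move 5 (0->1):
Peg 0: []
Peg 1: [2]
Peg 2: []
Peg 3: [4, 3, 1]

After move 6 (3->2):
Peg 0: []
Peg 1: [2]
Peg 2: [1]
Peg 3: [4, 3]

After move 7 (3->0):
Peg 0: [3]
Peg 1: [2]
Peg 2: [1]
Peg 3: [4]

After move 8 (0->3):
Peg 0: []
Peg 1: [2]
Peg 2: [1]
Peg 3: [4, 3]

After move 9 (2->3):
Peg 0: []
Peg 1: [2]
Peg 2: []
Peg 3: [4, 3, 1]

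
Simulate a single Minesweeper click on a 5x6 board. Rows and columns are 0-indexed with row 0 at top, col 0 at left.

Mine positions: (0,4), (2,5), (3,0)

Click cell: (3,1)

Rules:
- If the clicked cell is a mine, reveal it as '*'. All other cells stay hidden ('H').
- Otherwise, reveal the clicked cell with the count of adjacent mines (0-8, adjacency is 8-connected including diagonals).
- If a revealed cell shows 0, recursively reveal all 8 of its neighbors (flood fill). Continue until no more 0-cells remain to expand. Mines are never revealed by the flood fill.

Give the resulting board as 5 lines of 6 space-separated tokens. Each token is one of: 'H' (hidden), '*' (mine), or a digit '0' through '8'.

H H H H H H
H H H H H H
H H H H H H
H 1 H H H H
H H H H H H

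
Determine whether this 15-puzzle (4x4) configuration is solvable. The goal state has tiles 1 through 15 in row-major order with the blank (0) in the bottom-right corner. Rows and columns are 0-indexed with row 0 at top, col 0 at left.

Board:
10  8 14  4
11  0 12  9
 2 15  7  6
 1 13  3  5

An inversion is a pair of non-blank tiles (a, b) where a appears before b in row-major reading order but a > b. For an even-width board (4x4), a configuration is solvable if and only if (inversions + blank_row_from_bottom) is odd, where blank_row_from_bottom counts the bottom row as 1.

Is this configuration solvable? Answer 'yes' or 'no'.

Inversions: 66
Blank is in row 1 (0-indexed from top), which is row 3 counting from the bottom (bottom = 1).
66 + 3 = 69, which is odd, so the puzzle is solvable.

Answer: yes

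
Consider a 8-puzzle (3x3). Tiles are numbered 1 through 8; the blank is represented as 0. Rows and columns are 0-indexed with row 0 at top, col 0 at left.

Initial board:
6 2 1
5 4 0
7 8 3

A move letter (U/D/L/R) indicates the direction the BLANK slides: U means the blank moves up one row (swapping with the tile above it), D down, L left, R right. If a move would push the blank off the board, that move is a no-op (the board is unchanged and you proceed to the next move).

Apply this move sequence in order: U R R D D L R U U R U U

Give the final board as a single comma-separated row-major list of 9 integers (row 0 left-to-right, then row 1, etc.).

After move 1 (U):
6 2 0
5 4 1
7 8 3

After move 2 (R):
6 2 0
5 4 1
7 8 3

After move 3 (R):
6 2 0
5 4 1
7 8 3

After move 4 (D):
6 2 1
5 4 0
7 8 3

After move 5 (D):
6 2 1
5 4 3
7 8 0

After move 6 (L):
6 2 1
5 4 3
7 0 8

After move 7 (R):
6 2 1
5 4 3
7 8 0

After move 8 (U):
6 2 1
5 4 0
7 8 3

After move 9 (U):
6 2 0
5 4 1
7 8 3

After move 10 (R):
6 2 0
5 4 1
7 8 3

After move 11 (U):
6 2 0
5 4 1
7 8 3

After move 12 (U):
6 2 0
5 4 1
7 8 3

Answer: 6, 2, 0, 5, 4, 1, 7, 8, 3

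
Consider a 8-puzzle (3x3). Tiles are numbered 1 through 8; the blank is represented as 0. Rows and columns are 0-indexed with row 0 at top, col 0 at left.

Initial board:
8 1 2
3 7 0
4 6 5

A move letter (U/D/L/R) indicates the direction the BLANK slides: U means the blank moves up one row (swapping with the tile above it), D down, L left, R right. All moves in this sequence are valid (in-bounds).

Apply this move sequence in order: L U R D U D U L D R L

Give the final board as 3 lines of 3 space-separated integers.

After move 1 (L):
8 1 2
3 0 7
4 6 5

After move 2 (U):
8 0 2
3 1 7
4 6 5

After move 3 (R):
8 2 0
3 1 7
4 6 5

After move 4 (D):
8 2 7
3 1 0
4 6 5

After move 5 (U):
8 2 0
3 1 7
4 6 5

After move 6 (D):
8 2 7
3 1 0
4 6 5

After move 7 (U):
8 2 0
3 1 7
4 6 5

After move 8 (L):
8 0 2
3 1 7
4 6 5

After move 9 (D):
8 1 2
3 0 7
4 6 5

After move 10 (R):
8 1 2
3 7 0
4 6 5

After move 11 (L):
8 1 2
3 0 7
4 6 5

Answer: 8 1 2
3 0 7
4 6 5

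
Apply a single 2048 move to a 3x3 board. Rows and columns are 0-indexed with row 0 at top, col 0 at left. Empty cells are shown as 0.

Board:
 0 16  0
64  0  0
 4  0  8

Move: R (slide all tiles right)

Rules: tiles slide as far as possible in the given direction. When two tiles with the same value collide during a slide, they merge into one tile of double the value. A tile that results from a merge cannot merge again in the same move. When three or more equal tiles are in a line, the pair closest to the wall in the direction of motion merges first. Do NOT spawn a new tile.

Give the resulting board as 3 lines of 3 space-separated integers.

Answer:  0  0 16
 0  0 64
 0  4  8

Derivation:
Slide right:
row 0: [0, 16, 0] -> [0, 0, 16]
row 1: [64, 0, 0] -> [0, 0, 64]
row 2: [4, 0, 8] -> [0, 4, 8]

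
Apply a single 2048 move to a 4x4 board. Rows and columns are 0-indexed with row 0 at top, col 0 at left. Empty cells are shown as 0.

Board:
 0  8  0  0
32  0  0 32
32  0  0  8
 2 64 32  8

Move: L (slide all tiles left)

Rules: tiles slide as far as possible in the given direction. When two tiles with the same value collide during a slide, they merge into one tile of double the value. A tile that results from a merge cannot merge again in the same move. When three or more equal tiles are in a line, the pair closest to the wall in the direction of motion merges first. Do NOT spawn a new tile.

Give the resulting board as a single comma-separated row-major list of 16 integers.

Slide left:
row 0: [0, 8, 0, 0] -> [8, 0, 0, 0]
row 1: [32, 0, 0, 32] -> [64, 0, 0, 0]
row 2: [32, 0, 0, 8] -> [32, 8, 0, 0]
row 3: [2, 64, 32, 8] -> [2, 64, 32, 8]

Answer: 8, 0, 0, 0, 64, 0, 0, 0, 32, 8, 0, 0, 2, 64, 32, 8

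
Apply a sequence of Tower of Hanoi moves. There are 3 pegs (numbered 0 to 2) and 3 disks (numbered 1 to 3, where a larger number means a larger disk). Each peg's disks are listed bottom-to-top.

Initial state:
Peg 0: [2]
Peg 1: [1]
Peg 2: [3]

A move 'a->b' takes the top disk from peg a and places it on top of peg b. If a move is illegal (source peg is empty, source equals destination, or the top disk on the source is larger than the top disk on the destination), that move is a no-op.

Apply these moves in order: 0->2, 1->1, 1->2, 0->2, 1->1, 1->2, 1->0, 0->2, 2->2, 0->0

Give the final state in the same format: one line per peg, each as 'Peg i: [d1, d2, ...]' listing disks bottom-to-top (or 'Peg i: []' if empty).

After move 1 (0->2):
Peg 0: []
Peg 1: [1]
Peg 2: [3, 2]

After move 2 (1->1):
Peg 0: []
Peg 1: [1]
Peg 2: [3, 2]

After move 3 (1->2):
Peg 0: []
Peg 1: []
Peg 2: [3, 2, 1]

After move 4 (0->2):
Peg 0: []
Peg 1: []
Peg 2: [3, 2, 1]

After move 5 (1->1):
Peg 0: []
Peg 1: []
Peg 2: [3, 2, 1]

After move 6 (1->2):
Peg 0: []
Peg 1: []
Peg 2: [3, 2, 1]

After move 7 (1->0):
Peg 0: []
Peg 1: []
Peg 2: [3, 2, 1]

After move 8 (0->2):
Peg 0: []
Peg 1: []
Peg 2: [3, 2, 1]

After move 9 (2->2):
Peg 0: []
Peg 1: []
Peg 2: [3, 2, 1]

After move 10 (0->0):
Peg 0: []
Peg 1: []
Peg 2: [3, 2, 1]

Answer: Peg 0: []
Peg 1: []
Peg 2: [3, 2, 1]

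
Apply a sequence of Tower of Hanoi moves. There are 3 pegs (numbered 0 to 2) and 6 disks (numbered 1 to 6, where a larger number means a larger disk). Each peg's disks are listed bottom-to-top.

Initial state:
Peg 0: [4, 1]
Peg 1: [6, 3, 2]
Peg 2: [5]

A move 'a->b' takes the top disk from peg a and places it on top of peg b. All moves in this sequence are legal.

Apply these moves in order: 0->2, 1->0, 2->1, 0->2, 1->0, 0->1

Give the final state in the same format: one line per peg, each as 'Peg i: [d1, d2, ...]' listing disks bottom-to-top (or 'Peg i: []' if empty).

After move 1 (0->2):
Peg 0: [4]
Peg 1: [6, 3, 2]
Peg 2: [5, 1]

After move 2 (1->0):
Peg 0: [4, 2]
Peg 1: [6, 3]
Peg 2: [5, 1]

After move 3 (2->1):
Peg 0: [4, 2]
Peg 1: [6, 3, 1]
Peg 2: [5]

After move 4 (0->2):
Peg 0: [4]
Peg 1: [6, 3, 1]
Peg 2: [5, 2]

After move 5 (1->0):
Peg 0: [4, 1]
Peg 1: [6, 3]
Peg 2: [5, 2]

After move 6 (0->1):
Peg 0: [4]
Peg 1: [6, 3, 1]
Peg 2: [5, 2]

Answer: Peg 0: [4]
Peg 1: [6, 3, 1]
Peg 2: [5, 2]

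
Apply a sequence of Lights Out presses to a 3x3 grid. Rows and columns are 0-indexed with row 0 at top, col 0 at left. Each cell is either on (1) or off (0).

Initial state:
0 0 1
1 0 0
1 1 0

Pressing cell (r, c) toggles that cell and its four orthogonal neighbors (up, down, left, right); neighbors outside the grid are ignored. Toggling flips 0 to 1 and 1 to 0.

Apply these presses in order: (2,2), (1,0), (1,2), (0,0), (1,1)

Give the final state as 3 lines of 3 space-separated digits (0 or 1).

After press 1 at (2,2):
0 0 1
1 0 1
1 0 1

After press 2 at (1,0):
1 0 1
0 1 1
0 0 1

After press 3 at (1,2):
1 0 0
0 0 0
0 0 0

After press 4 at (0,0):
0 1 0
1 0 0
0 0 0

After press 5 at (1,1):
0 0 0
0 1 1
0 1 0

Answer: 0 0 0
0 1 1
0 1 0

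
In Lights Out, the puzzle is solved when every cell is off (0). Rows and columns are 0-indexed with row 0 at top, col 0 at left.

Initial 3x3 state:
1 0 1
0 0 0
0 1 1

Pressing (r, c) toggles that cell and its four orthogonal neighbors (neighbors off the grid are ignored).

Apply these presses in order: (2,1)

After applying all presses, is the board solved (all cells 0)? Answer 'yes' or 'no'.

After press 1 at (2,1):
1 0 1
0 1 0
1 0 0

Lights still on: 4

Answer: no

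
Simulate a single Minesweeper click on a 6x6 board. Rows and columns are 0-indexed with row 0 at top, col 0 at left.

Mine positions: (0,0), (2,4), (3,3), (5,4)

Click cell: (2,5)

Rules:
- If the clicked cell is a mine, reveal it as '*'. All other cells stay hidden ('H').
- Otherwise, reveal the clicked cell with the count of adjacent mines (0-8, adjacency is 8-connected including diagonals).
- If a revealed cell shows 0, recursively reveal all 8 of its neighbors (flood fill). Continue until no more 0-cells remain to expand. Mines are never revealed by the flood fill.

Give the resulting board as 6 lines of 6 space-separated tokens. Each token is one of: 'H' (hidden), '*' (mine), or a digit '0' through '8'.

H H H H H H
H H H H H H
H H H H H 1
H H H H H H
H H H H H H
H H H H H H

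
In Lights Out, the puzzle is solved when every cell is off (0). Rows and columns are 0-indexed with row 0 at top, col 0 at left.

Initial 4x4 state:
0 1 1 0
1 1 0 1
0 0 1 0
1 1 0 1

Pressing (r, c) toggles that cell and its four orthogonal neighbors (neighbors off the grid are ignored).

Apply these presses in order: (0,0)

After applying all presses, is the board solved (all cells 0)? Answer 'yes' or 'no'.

Answer: no

Derivation:
After press 1 at (0,0):
1 0 1 0
0 1 0 1
0 0 1 0
1 1 0 1

Lights still on: 8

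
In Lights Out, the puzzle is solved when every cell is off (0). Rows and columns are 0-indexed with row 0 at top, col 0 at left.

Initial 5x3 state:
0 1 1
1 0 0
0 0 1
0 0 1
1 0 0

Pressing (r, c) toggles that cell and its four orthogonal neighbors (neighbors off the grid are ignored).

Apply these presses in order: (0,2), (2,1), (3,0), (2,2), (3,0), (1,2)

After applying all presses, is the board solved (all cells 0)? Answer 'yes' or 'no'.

Answer: no

Derivation:
After press 1 at (0,2):
0 0 0
1 0 1
0 0 1
0 0 1
1 0 0

After press 2 at (2,1):
0 0 0
1 1 1
1 1 0
0 1 1
1 0 0

After press 3 at (3,0):
0 0 0
1 1 1
0 1 0
1 0 1
0 0 0

After press 4 at (2,2):
0 0 0
1 1 0
0 0 1
1 0 0
0 0 0

After press 5 at (3,0):
0 0 0
1 1 0
1 0 1
0 1 0
1 0 0

After press 6 at (1,2):
0 0 1
1 0 1
1 0 0
0 1 0
1 0 0

Lights still on: 6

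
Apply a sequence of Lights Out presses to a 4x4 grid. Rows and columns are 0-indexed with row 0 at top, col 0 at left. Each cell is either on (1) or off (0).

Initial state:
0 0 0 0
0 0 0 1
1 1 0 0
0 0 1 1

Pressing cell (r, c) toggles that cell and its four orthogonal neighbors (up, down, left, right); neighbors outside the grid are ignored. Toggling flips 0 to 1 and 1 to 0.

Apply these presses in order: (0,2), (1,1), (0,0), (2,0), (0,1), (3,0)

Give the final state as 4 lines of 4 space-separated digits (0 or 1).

Answer: 0 0 0 1
1 0 0 1
1 1 0 0
0 1 1 1

Derivation:
After press 1 at (0,2):
0 1 1 1
0 0 1 1
1 1 0 0
0 0 1 1

After press 2 at (1,1):
0 0 1 1
1 1 0 1
1 0 0 0
0 0 1 1

After press 3 at (0,0):
1 1 1 1
0 1 0 1
1 0 0 0
0 0 1 1

After press 4 at (2,0):
1 1 1 1
1 1 0 1
0 1 0 0
1 0 1 1

After press 5 at (0,1):
0 0 0 1
1 0 0 1
0 1 0 0
1 0 1 1

After press 6 at (3,0):
0 0 0 1
1 0 0 1
1 1 0 0
0 1 1 1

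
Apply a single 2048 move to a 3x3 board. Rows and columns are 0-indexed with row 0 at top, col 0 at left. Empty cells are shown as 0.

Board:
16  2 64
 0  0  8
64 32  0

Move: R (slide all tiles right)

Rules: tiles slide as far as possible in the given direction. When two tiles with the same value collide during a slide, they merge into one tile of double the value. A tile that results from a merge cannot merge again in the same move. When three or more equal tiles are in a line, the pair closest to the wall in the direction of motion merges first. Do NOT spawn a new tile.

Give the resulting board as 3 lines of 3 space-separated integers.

Answer: 16  2 64
 0  0  8
 0 64 32

Derivation:
Slide right:
row 0: [16, 2, 64] -> [16, 2, 64]
row 1: [0, 0, 8] -> [0, 0, 8]
row 2: [64, 32, 0] -> [0, 64, 32]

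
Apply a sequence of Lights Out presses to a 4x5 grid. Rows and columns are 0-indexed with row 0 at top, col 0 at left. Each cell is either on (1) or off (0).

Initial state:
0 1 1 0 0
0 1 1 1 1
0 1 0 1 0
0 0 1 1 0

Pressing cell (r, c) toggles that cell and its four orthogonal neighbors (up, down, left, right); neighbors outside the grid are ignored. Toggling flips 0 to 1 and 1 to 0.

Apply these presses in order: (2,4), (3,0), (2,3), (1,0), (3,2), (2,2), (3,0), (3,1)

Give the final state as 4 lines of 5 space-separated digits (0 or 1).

Answer: 1 1 1 0 0
1 0 0 0 0
1 1 1 0 0
1 0 0 1 1

Derivation:
After press 1 at (2,4):
0 1 1 0 0
0 1 1 1 0
0 1 0 0 1
0 0 1 1 1

After press 2 at (3,0):
0 1 1 0 0
0 1 1 1 0
1 1 0 0 1
1 1 1 1 1

After press 3 at (2,3):
0 1 1 0 0
0 1 1 0 0
1 1 1 1 0
1 1 1 0 1

After press 4 at (1,0):
1 1 1 0 0
1 0 1 0 0
0 1 1 1 0
1 1 1 0 1

After press 5 at (3,2):
1 1 1 0 0
1 0 1 0 0
0 1 0 1 0
1 0 0 1 1

After press 6 at (2,2):
1 1 1 0 0
1 0 0 0 0
0 0 1 0 0
1 0 1 1 1

After press 7 at (3,0):
1 1 1 0 0
1 0 0 0 0
1 0 1 0 0
0 1 1 1 1

After press 8 at (3,1):
1 1 1 0 0
1 0 0 0 0
1 1 1 0 0
1 0 0 1 1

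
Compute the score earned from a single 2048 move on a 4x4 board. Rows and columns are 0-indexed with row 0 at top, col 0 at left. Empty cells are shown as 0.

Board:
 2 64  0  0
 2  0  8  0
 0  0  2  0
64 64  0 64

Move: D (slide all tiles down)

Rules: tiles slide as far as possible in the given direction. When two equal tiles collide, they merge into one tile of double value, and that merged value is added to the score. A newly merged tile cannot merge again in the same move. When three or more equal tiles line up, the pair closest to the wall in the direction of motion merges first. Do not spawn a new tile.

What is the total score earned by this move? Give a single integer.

Slide down:
col 0: [2, 2, 0, 64] -> [0, 0, 4, 64]  score +4 (running 4)
col 1: [64, 0, 0, 64] -> [0, 0, 0, 128]  score +128 (running 132)
col 2: [0, 8, 2, 0] -> [0, 0, 8, 2]  score +0 (running 132)
col 3: [0, 0, 0, 64] -> [0, 0, 0, 64]  score +0 (running 132)
Board after move:
  0   0   0   0
  0   0   0   0
  4   0   8   0
 64 128   2  64

Answer: 132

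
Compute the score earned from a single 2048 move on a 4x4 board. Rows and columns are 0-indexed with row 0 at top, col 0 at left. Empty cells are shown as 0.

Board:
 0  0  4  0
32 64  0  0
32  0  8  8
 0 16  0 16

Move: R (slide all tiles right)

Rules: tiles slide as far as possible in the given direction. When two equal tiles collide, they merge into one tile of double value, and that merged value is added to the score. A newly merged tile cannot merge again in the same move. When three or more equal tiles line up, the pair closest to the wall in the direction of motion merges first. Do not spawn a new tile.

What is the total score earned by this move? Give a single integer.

Answer: 48

Derivation:
Slide right:
row 0: [0, 0, 4, 0] -> [0, 0, 0, 4]  score +0 (running 0)
row 1: [32, 64, 0, 0] -> [0, 0, 32, 64]  score +0 (running 0)
row 2: [32, 0, 8, 8] -> [0, 0, 32, 16]  score +16 (running 16)
row 3: [0, 16, 0, 16] -> [0, 0, 0, 32]  score +32 (running 48)
Board after move:
 0  0  0  4
 0  0 32 64
 0  0 32 16
 0  0  0 32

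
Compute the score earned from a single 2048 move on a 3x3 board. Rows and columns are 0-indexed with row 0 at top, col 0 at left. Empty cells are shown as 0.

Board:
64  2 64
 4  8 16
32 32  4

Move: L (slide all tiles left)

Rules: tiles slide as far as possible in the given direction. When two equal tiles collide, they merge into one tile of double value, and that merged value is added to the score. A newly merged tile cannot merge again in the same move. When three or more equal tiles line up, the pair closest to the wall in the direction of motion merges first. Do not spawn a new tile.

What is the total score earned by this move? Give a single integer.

Answer: 64

Derivation:
Slide left:
row 0: [64, 2, 64] -> [64, 2, 64]  score +0 (running 0)
row 1: [4, 8, 16] -> [4, 8, 16]  score +0 (running 0)
row 2: [32, 32, 4] -> [64, 4, 0]  score +64 (running 64)
Board after move:
64  2 64
 4  8 16
64  4  0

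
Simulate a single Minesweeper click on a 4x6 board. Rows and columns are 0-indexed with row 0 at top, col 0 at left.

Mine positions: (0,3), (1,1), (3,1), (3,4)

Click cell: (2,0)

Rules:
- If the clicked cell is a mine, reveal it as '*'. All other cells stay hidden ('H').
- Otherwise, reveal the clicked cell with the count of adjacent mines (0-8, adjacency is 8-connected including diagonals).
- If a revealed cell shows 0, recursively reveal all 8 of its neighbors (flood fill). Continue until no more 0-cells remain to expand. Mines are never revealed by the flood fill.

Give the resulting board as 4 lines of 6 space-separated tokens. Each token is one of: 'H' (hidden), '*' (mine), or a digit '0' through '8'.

H H H H H H
H H H H H H
2 H H H H H
H H H H H H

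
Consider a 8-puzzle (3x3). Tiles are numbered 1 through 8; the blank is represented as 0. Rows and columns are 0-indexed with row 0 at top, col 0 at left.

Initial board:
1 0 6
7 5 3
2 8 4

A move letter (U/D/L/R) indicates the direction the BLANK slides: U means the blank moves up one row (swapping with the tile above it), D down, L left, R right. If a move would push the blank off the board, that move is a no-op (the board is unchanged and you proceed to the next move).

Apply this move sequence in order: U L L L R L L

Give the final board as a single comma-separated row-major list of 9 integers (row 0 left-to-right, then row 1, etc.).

Answer: 0, 1, 6, 7, 5, 3, 2, 8, 4

Derivation:
After move 1 (U):
1 0 6
7 5 3
2 8 4

After move 2 (L):
0 1 6
7 5 3
2 8 4

After move 3 (L):
0 1 6
7 5 3
2 8 4

After move 4 (L):
0 1 6
7 5 3
2 8 4

After move 5 (R):
1 0 6
7 5 3
2 8 4

After move 6 (L):
0 1 6
7 5 3
2 8 4

After move 7 (L):
0 1 6
7 5 3
2 8 4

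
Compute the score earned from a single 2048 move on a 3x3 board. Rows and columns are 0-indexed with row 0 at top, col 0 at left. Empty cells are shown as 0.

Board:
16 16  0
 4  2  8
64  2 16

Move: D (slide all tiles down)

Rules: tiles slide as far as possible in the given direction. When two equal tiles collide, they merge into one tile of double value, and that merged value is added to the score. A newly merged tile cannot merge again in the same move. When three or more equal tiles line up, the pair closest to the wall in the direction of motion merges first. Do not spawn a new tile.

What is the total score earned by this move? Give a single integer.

Answer: 4

Derivation:
Slide down:
col 0: [16, 4, 64] -> [16, 4, 64]  score +0 (running 0)
col 1: [16, 2, 2] -> [0, 16, 4]  score +4 (running 4)
col 2: [0, 8, 16] -> [0, 8, 16]  score +0 (running 4)
Board after move:
16  0  0
 4 16  8
64  4 16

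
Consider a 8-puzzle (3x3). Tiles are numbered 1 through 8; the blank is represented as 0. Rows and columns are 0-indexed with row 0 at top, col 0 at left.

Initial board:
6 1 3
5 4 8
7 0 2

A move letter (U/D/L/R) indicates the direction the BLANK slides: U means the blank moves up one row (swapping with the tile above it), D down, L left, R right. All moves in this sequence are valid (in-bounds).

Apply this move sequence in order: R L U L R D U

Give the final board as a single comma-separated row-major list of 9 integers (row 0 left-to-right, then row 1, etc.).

Answer: 6, 1, 3, 5, 0, 8, 7, 4, 2

Derivation:
After move 1 (R):
6 1 3
5 4 8
7 2 0

After move 2 (L):
6 1 3
5 4 8
7 0 2

After move 3 (U):
6 1 3
5 0 8
7 4 2

After move 4 (L):
6 1 3
0 5 8
7 4 2

After move 5 (R):
6 1 3
5 0 8
7 4 2

After move 6 (D):
6 1 3
5 4 8
7 0 2

After move 7 (U):
6 1 3
5 0 8
7 4 2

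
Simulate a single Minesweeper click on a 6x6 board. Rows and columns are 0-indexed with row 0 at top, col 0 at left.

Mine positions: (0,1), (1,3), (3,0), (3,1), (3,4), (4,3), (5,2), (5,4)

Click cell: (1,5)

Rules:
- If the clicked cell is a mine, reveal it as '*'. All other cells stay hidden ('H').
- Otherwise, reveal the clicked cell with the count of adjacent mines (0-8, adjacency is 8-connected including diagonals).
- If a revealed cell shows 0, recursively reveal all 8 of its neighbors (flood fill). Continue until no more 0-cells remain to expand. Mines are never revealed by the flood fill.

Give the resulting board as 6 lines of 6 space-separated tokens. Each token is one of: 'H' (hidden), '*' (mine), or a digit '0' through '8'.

H H H H 1 0
H H H H 1 0
H H H H 2 1
H H H H H H
H H H H H H
H H H H H H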